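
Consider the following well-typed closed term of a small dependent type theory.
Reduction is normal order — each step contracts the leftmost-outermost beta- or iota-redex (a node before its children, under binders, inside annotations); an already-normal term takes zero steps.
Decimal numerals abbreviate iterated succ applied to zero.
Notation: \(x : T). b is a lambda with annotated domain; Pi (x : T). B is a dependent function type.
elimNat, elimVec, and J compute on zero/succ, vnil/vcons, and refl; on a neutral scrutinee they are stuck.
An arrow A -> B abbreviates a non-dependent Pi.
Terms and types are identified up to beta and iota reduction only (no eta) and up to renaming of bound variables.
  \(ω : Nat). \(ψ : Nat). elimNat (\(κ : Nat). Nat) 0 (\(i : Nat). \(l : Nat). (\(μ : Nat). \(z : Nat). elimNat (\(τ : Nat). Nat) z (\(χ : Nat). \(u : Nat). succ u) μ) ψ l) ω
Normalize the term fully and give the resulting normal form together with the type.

reduced normal form:
  \(ω : Nat). \(ψ : Nat). elimNat (\(κ : Nat). Nat) 0 (\(i : Nat). \(l : Nat). elimNat (\(μ : Nat). Nat) l (\(z : Nat). \(τ : Nat). succ τ) ψ) ω
the term's type:
  Nat -> Nat -> Nat
observation: contracting a beta-redex first, the term normalizes in 2 steps.


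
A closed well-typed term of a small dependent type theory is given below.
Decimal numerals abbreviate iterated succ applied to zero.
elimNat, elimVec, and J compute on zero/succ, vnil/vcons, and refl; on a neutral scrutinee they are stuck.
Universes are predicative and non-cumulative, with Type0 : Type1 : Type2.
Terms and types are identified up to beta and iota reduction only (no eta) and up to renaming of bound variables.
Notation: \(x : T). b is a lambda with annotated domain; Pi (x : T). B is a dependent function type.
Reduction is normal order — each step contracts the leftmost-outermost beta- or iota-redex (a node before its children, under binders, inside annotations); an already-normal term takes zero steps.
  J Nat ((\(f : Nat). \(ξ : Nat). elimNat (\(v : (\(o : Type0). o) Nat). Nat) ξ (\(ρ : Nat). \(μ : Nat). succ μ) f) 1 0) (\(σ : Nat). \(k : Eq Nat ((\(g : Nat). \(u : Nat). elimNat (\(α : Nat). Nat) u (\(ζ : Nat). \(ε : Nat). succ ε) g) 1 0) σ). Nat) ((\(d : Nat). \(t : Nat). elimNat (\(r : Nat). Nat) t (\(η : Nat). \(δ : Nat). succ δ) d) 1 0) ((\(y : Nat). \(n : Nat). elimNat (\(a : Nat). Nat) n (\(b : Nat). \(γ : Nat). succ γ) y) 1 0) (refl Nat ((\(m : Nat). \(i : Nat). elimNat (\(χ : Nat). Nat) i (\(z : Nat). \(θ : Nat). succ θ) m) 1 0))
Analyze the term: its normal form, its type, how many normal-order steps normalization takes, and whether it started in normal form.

resulting normal form:
  1
the term's type:
  Nat
reduction steps (normal order): 7
term was already normal: no
first redex: a J iota-redex


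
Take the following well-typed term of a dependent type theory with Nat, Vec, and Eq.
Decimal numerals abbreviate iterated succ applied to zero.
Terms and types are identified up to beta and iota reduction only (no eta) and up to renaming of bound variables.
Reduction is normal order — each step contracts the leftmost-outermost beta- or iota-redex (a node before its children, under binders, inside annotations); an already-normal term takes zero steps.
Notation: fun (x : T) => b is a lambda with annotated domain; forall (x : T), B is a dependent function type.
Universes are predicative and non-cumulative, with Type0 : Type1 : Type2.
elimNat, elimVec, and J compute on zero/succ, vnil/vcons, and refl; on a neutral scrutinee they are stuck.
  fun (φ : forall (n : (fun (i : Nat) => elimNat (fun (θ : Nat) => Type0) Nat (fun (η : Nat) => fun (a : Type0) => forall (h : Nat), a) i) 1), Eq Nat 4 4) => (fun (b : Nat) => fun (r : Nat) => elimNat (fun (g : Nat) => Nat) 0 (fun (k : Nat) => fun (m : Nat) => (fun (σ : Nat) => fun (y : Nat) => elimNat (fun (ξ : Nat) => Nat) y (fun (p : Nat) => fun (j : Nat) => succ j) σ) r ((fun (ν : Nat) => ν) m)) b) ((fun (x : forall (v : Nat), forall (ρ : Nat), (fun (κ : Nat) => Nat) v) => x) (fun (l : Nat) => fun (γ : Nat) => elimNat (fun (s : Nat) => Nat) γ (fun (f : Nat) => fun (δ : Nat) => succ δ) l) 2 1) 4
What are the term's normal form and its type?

reduced normal form:
  fun (φ : forall (n : forall (i : Nat), Nat), Eq Nat 4 4) => 12
the term's type:
  forall (φ : forall (n : forall (i : Nat), Nat), Eq Nat 4 4), Nat


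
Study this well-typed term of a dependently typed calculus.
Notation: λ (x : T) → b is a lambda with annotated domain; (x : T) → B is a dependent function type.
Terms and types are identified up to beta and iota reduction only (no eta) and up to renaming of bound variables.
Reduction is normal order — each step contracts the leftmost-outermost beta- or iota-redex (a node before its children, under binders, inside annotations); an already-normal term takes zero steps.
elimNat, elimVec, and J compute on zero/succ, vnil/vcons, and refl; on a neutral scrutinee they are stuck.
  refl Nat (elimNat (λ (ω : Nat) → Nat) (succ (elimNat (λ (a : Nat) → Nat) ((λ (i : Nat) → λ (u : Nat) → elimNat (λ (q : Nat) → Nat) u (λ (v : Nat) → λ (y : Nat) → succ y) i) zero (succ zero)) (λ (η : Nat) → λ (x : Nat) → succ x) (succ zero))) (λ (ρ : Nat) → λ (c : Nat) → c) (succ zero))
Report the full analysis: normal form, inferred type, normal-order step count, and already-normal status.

normal form:
  refl Nat (succ (succ (succ zero)))
the term's type:
  Eq Nat (succ (succ (succ zero))) (succ (succ (succ zero)))
steps to reach normal form (normal order): 11
started in normal form: no
first contracted redex: an elimNat iota-redex


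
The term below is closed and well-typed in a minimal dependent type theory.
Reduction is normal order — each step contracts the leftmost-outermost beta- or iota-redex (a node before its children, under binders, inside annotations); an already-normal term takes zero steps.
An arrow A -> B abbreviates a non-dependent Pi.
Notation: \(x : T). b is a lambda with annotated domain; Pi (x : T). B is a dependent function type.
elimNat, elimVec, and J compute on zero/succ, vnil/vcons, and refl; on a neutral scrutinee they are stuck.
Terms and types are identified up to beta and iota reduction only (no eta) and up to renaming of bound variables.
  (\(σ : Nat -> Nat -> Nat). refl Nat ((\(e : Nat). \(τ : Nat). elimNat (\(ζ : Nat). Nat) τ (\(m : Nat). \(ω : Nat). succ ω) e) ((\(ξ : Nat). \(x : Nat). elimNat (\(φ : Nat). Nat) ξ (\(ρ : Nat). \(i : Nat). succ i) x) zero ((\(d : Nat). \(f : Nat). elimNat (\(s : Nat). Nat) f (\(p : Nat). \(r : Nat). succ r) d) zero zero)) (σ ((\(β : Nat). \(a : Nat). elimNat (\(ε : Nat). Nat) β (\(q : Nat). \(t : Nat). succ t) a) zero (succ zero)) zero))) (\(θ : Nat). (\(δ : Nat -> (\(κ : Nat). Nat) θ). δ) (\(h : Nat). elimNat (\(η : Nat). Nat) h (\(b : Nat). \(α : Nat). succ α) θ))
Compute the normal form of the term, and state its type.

reduced normal form:
  refl Nat (succ zero)
the term's type:
  Eq Nat (succ zero) (succ zero)
observation: the term reaches its normal form after 23 normal-order steps.


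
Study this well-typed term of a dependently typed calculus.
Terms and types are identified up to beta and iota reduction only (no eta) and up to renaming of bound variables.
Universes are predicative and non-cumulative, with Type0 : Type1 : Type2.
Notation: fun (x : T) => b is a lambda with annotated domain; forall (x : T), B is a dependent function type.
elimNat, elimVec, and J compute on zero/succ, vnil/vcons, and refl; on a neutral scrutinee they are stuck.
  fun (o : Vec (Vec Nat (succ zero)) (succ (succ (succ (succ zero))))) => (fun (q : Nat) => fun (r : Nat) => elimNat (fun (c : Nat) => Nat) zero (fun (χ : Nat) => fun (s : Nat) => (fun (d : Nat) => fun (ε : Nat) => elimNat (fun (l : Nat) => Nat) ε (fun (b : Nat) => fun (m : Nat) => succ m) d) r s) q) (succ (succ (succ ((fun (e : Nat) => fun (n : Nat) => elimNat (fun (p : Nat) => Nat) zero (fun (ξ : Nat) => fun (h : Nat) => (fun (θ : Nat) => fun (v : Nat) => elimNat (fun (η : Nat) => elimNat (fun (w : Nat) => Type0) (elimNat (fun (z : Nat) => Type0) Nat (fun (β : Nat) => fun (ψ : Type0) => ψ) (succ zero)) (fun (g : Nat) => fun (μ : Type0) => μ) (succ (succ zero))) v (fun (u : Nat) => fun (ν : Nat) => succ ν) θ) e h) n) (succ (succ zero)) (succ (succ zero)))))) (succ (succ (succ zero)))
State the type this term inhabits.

inferred type:
  forall (o : Vec (Vec Nat (succ zero)) (succ (succ (succ (succ zero))))), Nat


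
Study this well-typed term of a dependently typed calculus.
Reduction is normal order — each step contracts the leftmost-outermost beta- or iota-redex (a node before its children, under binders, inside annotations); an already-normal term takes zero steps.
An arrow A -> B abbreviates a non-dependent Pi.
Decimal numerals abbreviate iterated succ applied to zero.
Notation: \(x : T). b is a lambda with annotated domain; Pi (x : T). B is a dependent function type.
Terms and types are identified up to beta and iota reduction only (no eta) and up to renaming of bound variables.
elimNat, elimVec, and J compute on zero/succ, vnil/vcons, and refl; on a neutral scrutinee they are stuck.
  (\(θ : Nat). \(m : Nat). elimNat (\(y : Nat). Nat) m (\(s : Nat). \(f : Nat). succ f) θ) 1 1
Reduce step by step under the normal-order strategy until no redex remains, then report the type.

normal-order reduction sequence:
  (\(θ : Nat). \(m : Nat). elimNat (\(y : Nat). Nat) m (\(s : Nat). \(f : Nat). succ f) θ) 1 1
  ~> (\(θ : Nat). elimNat (\(m : Nat). Nat) θ (\(y : Nat). \(s : Nat). succ s) 1) 1
  ~> elimNat (\(θ : Nat). Nat) 1 (\(m : Nat). \(y : Nat). succ y) 1
  ~> (\(θ : Nat). \(m : Nat). succ m) 0 (elimNat (\(y : Nat). Nat) 1 (\(s : Nat). \(f : Nat). succ f) 0)
  ~> (\(θ : Nat). succ θ) (elimNat (\(m : Nat). Nat) 1 (\(y : Nat). \(s : Nat). succ s) 0)
  ~> succ (elimNat (\(θ : Nat). Nat) 1 (\(m : Nat). \(y : Nat). succ y) 0)
  ~> 2
type:
  Nat


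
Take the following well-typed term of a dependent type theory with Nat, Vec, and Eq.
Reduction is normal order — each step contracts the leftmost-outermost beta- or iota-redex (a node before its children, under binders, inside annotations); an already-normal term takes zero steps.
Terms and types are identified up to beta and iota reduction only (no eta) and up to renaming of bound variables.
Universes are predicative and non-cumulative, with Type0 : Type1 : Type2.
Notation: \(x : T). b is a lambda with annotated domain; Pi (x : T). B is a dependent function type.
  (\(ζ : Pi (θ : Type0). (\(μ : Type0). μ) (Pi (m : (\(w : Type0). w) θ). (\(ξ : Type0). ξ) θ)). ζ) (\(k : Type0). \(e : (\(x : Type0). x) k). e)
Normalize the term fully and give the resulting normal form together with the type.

reduced normal form:
  \(ζ : Type0). \(θ : ζ). θ
the term's type:
  Pi (ζ : Type0). Pi (θ : ζ). ζ


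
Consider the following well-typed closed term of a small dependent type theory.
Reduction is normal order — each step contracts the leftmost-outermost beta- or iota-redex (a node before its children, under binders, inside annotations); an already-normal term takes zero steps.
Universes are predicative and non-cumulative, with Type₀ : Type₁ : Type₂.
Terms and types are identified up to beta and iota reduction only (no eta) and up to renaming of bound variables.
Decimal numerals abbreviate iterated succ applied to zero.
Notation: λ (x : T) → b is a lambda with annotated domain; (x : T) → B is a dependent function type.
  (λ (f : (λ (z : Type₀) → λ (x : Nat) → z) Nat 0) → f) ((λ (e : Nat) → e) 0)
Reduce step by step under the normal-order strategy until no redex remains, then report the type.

normal-order reduction:
  (λ (f : (λ (z : Type₀) → λ (x : Nat) → z) Nat 0) → f) ((λ (e : Nat) → e) 0)
  ~> (λ (f : Nat) → f) 0
  ~> 0
type:
  Nat


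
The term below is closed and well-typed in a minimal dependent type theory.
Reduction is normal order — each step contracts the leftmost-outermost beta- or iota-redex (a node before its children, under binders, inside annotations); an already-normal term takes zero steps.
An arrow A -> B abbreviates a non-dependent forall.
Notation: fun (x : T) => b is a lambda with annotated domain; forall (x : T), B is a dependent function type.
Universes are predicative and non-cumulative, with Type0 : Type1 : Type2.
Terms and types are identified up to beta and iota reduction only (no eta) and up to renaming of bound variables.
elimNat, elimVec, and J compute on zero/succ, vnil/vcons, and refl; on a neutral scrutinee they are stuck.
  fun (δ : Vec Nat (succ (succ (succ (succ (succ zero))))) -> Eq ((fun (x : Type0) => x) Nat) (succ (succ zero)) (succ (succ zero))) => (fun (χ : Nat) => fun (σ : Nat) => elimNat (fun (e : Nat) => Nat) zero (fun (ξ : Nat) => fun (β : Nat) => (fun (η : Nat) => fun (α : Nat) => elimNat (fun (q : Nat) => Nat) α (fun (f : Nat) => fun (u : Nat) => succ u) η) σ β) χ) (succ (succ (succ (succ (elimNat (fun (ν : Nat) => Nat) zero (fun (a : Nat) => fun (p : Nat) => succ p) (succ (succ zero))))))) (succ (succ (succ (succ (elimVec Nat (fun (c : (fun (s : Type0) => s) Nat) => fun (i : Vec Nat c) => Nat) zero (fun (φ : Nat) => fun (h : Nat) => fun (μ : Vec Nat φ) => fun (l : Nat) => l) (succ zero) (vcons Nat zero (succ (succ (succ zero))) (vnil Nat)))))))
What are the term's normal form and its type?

reduced normal form:
  fun (δ : Vec Nat (succ (succ (succ (succ (succ zero))))) -> Eq Nat (succ (succ zero)) (succ (succ zero))) => succ (succ (succ (succ (succ (succ (succ (succ (succ (succ (succ (succ (succ (succ (succ (succ (succ (succ (succ (succ (succ (succ (succ (succ zero)))))))))))))))))))))))
type:
  (Vec Nat (succ (succ (succ (succ (succ zero))))) -> Eq Nat (succ (succ zero)) (succ (succ zero))) -> Nat
observation: the leftmost-outermost redex is a beta-redex, and normalization takes 134 steps.


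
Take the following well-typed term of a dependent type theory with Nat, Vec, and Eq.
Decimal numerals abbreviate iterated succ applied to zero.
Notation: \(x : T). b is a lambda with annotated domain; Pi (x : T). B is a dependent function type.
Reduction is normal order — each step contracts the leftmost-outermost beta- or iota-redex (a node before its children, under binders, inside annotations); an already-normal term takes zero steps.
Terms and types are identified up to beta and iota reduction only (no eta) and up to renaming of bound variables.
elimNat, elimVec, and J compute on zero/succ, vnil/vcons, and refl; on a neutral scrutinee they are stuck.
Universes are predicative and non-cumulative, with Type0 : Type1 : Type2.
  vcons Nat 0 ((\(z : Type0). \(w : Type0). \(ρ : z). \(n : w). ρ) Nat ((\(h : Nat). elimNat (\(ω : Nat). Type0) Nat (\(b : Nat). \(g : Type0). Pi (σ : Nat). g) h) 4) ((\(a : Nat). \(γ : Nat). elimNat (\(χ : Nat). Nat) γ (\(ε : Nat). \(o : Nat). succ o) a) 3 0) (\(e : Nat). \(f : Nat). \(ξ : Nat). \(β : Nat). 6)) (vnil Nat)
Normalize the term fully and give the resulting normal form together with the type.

reduced normal form:
  vcons Nat 0 3 (vnil Nat)
the term's type:
  Vec Nat 1
observation: the leftmost-outermost redex is a beta-redex, and normalization takes 16 steps.


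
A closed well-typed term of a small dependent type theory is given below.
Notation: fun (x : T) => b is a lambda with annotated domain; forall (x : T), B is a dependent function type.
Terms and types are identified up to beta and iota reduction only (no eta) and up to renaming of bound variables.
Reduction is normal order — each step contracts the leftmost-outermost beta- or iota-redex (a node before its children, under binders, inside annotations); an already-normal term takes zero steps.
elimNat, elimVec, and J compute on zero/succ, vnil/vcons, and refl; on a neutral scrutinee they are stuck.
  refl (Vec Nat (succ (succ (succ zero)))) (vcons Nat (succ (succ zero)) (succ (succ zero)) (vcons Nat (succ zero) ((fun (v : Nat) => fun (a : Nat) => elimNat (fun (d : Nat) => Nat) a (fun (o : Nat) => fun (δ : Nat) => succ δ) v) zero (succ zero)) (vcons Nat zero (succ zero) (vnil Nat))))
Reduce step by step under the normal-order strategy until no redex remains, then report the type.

normal-order reduction sequence:
  refl (Vec Nat (succ (succ (succ zero)))) (vcons Nat (succ (succ zero)) (succ (succ zero)) (vcons Nat (succ zero) ((fun (v : Nat) => fun (a : Nat) => elimNat (fun (d : Nat) => Nat) a (fun (o : Nat) => fun (δ : Nat) => succ δ) v) zero (succ zero)) (vcons Nat zero (succ zero) (vnil Nat))))
  ~> refl (Vec Nat (succ (succ (succ zero)))) (vcons Nat (succ (succ zero)) (succ (succ zero)) (vcons Nat (succ zero) ((fun (v : Nat) => elimNat (fun (a : Nat) => Nat) v (fun (d : Nat) => fun (o : Nat) => succ o) zero) (succ zero)) (vcons Nat zero (succ zero) (vnil Nat))))
  ~> refl (Vec Nat (succ (succ (succ zero)))) (vcons Nat (succ (succ zero)) (succ (succ zero)) (vcons Nat (succ zero) (elimNat (fun (v : Nat) => Nat) (succ zero) (fun (a : Nat) => fun (d : Nat) => succ d) zero) (vcons Nat zero (succ zero) (vnil Nat))))
  ~> refl (Vec Nat (succ (succ (succ zero)))) (vcons Nat (succ (succ zero)) (succ (succ zero)) (vcons Nat (succ zero) (succ zero) (vcons Nat zero (succ zero) (vnil Nat))))
type:
  Eq (Vec Nat (succ (succ (succ zero)))) (vcons Nat (succ (succ zero)) (succ (succ zero)) (vcons Nat (succ zero) (succ zero) (vcons Nat zero (succ zero) (vnil Nat)))) (vcons Nat (succ (succ zero)) (succ (succ zero)) (vcons Nat (succ zero) (succ zero) (vcons Nat zero (succ zero) (vnil Nat))))


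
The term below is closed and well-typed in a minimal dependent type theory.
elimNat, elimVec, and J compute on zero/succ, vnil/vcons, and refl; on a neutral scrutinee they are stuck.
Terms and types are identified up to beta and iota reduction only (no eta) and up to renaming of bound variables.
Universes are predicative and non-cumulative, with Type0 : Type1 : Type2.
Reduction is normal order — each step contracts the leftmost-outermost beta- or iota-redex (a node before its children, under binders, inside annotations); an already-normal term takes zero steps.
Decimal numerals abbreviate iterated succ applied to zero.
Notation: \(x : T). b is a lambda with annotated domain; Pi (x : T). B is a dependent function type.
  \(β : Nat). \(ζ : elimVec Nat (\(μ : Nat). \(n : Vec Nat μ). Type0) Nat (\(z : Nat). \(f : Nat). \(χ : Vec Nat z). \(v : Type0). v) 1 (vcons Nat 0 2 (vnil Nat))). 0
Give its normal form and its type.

normal form:
  \(β : Nat). \(ζ : Nat). 0
type:
  Pi (β : Nat). Pi (ζ : Nat). Nat
observation: the first redex contracted is an elimVec iota-redex; the normal form is reached in 6 normal-order steps.


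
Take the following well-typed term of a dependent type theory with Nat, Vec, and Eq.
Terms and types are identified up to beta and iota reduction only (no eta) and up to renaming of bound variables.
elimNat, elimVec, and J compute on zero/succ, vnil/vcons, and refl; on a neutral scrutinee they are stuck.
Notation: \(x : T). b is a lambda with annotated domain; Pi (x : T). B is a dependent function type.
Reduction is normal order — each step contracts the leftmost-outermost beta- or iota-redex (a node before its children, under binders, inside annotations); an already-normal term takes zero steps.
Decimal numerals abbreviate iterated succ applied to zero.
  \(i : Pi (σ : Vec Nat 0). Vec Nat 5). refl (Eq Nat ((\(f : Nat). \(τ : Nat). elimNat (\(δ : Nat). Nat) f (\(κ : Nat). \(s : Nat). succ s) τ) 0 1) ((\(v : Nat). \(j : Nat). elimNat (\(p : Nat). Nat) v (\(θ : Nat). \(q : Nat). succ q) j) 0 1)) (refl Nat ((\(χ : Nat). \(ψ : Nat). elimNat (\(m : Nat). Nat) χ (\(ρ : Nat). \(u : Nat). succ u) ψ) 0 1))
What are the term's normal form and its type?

resulting normal form:
  \(i : Pi (σ : Vec Nat 0). Vec Nat 5). refl (Eq Nat 1 1) (refl Nat 1)
inferred type:
  Pi (i : Pi (σ : Vec Nat 0). Vec Nat 5). Eq (Eq Nat 1 1) (refl Nat 1) (refl Nat 1)
observation: the leftmost-outermost redex is a beta-redex, and normalization takes 18 steps.


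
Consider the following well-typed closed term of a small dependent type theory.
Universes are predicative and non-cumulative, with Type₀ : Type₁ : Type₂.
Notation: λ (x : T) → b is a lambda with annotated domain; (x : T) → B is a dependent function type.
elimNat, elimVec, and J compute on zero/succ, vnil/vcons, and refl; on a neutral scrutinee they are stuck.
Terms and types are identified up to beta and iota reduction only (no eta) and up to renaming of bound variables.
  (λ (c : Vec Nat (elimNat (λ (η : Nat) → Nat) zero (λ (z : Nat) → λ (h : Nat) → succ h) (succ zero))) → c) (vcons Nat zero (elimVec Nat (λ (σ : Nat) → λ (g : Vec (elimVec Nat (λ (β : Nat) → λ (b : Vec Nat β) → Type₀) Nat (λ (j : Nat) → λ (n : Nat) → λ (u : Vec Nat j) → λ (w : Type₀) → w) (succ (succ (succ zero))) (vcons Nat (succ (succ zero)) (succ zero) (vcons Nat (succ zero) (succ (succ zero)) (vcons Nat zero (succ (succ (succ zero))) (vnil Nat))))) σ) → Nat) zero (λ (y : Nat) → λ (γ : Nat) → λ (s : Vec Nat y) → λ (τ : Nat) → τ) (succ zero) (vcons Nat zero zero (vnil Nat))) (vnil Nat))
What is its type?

type:
  Vec Nat (succ zero)


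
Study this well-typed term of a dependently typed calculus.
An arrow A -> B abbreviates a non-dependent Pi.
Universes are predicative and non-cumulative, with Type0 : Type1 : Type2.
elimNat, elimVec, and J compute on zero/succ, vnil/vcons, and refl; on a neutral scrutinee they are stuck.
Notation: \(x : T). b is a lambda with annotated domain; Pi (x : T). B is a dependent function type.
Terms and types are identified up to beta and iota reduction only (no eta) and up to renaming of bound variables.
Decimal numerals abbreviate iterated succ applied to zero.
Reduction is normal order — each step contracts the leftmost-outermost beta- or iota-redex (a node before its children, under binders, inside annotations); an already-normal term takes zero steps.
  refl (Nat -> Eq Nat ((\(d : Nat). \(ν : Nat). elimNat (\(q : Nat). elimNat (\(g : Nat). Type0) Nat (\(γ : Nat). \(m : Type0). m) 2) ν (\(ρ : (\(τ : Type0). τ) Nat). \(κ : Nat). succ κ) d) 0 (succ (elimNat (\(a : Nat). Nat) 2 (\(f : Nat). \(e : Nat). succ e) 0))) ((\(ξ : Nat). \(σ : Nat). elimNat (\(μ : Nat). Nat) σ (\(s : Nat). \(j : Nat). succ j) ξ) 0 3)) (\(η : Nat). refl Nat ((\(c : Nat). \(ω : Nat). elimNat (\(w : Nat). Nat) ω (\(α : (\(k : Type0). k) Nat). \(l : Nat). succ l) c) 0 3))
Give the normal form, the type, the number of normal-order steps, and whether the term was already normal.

resulting normal form:
  refl (Nat -> Eq Nat 3 3) (\(d : Nat). refl Nat 3)
the term's type:
  Eq (Nat -> Eq Nat 3 3) (\(d : Nat). refl Nat 3) (\(ν : Nat). refl Nat 3)
reduction steps (normal order): 10
already normal: no
first contracted redex: a beta-redex


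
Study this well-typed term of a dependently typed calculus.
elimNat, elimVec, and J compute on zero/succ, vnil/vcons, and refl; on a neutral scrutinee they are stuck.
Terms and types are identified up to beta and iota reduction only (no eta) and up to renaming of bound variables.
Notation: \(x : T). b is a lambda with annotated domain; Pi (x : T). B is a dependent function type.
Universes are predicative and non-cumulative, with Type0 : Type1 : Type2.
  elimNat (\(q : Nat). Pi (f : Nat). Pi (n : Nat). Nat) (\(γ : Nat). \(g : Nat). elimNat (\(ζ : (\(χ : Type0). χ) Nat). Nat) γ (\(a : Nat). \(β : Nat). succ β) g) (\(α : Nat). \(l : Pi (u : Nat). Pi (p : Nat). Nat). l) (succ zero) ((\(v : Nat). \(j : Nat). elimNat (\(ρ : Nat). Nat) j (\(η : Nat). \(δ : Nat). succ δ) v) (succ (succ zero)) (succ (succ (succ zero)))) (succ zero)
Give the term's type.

type:
  Nat


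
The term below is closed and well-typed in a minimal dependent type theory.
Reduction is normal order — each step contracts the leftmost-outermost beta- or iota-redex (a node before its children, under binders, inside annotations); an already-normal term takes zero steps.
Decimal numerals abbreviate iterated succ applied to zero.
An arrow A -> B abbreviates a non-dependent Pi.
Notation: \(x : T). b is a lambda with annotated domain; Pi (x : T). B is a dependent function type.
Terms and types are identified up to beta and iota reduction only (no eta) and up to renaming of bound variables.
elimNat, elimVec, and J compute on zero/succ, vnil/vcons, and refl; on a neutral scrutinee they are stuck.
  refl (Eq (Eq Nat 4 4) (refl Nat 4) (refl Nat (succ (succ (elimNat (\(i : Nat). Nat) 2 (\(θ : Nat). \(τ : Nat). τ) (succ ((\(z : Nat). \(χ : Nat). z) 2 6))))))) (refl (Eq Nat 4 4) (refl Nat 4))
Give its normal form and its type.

normal form:
  refl (Eq (Eq Nat 4 4) (refl Nat 4) (refl Nat 4)) (refl (Eq Nat 4 4) (refl Nat 4))
the term's type:
  Eq (Eq (Eq Nat 4 4) (refl Nat 4) (refl Nat 4)) (refl (Eq Nat 4 4) (refl Nat 4)) (refl (Eq Nat 4 4) (refl Nat 4))


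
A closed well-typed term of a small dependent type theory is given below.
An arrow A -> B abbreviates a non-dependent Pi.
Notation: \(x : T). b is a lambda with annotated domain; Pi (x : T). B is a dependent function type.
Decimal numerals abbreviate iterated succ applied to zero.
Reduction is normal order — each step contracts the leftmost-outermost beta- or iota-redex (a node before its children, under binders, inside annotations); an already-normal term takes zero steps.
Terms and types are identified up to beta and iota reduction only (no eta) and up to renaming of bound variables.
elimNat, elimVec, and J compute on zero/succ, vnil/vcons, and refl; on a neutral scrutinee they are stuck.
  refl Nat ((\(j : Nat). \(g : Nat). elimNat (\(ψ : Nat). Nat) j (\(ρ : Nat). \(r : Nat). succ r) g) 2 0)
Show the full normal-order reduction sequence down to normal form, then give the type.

normal-order reduction sequence:
  refl Nat ((\(j : Nat). \(g : Nat). elimNat (\(ψ : Nat). Nat) j (\(ρ : Nat). \(r : Nat). succ r) g) 2 0)
  ~> refl Nat ((\(j : Nat). elimNat (\(g : Nat). Nat) 2 (\(ψ : Nat). \(ρ : Nat). succ ρ) j) 0)
  ~> refl Nat (elimNat (\(j : Nat). Nat) 2 (\(g : Nat). \(ψ : Nat). succ ψ) 0)
  ~> refl Nat 2
the term's type:
  Eq Nat 2 2


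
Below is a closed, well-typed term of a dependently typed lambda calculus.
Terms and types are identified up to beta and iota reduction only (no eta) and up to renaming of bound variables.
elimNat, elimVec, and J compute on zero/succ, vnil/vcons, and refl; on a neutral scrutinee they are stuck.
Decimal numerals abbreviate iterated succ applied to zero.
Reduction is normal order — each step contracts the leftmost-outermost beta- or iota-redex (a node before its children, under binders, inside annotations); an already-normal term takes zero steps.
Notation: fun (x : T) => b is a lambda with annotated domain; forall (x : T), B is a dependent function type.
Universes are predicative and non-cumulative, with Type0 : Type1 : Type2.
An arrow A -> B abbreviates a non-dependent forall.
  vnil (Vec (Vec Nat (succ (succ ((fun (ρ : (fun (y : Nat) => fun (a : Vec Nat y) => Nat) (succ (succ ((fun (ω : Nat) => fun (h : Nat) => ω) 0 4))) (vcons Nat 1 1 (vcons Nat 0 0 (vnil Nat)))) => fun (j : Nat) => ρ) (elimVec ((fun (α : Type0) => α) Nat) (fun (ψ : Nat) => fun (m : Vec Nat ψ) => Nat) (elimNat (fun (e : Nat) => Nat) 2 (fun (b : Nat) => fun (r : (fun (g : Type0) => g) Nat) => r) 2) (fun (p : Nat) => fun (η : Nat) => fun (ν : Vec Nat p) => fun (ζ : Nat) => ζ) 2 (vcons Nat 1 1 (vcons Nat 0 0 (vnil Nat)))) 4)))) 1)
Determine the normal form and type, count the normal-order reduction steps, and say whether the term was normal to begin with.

normal form:
  vnil (Vec (Vec Nat 4) 1)
the term's type:
  Vec (Vec (Vec Nat 4) 1) 0
reduction steps (normal order): 20
term was already normal: no
first redex: a beta-redex


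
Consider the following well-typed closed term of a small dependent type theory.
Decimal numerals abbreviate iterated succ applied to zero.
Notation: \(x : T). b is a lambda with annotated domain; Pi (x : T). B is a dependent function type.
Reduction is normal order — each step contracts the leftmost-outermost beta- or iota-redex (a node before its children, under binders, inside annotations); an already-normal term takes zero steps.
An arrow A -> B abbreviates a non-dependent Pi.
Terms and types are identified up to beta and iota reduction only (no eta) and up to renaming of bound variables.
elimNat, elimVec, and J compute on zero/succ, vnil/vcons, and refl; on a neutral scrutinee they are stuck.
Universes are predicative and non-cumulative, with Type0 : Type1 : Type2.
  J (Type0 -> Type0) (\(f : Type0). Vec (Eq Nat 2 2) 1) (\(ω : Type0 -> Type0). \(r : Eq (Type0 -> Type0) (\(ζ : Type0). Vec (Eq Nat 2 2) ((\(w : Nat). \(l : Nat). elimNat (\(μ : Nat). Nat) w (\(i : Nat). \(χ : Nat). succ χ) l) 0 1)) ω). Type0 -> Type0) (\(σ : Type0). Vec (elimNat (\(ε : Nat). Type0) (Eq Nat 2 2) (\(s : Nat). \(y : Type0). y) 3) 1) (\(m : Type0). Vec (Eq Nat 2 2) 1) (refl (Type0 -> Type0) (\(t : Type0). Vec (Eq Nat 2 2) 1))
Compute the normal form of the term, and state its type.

resulting normal form:
  \(f : Type0). Vec (Eq Nat 2 2) 1
the term's type:
  Type0 -> Type0
observation: the leftmost-outermost redex is a J iota-redex, and normalization takes 11 steps.


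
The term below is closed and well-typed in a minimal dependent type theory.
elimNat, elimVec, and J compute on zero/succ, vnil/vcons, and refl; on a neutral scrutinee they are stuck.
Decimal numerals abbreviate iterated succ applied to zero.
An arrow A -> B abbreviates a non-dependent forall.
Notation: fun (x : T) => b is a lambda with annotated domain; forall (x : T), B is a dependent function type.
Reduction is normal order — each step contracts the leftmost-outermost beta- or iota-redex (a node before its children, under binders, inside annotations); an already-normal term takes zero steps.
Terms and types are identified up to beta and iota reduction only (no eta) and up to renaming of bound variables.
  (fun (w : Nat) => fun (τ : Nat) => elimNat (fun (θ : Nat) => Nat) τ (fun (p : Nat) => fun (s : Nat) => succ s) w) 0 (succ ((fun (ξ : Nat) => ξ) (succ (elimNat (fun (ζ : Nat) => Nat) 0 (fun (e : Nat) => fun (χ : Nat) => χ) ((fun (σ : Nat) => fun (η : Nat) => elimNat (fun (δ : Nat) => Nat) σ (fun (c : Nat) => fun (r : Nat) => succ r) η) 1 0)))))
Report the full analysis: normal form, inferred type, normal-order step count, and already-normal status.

normal form:
  2
inferred type:
  Nat
steps to reach normal form (normal order): 11
already normal: no
first contracted redex: a beta-redex


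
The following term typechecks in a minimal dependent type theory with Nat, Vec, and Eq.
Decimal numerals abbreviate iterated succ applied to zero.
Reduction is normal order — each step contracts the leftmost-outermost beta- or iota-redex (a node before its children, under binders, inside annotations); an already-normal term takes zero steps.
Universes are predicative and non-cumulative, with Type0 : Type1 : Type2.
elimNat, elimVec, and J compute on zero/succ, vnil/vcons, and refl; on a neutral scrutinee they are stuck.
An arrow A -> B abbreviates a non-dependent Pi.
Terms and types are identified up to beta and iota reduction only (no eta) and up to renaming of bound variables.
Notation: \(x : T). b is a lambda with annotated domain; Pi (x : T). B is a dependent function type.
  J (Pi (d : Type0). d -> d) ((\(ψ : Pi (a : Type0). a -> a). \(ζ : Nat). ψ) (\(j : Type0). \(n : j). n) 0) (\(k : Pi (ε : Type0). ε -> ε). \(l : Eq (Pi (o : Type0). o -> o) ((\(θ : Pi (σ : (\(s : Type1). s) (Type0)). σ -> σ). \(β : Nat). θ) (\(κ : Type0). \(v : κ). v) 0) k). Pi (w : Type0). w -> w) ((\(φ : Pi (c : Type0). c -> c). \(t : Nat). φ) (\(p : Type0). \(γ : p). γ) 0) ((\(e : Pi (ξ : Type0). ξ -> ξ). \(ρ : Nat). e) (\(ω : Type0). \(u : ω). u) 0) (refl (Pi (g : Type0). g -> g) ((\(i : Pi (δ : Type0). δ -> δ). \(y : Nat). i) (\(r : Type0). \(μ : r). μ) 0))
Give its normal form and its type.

reduced normal form:
  \(d : Type0). \(ψ : d). ψ
the term's type:
  Pi (d : Type0). d -> d
observation: the first redex contracted is a J iota-redex; the normal form is reached in 3 normal-order steps.


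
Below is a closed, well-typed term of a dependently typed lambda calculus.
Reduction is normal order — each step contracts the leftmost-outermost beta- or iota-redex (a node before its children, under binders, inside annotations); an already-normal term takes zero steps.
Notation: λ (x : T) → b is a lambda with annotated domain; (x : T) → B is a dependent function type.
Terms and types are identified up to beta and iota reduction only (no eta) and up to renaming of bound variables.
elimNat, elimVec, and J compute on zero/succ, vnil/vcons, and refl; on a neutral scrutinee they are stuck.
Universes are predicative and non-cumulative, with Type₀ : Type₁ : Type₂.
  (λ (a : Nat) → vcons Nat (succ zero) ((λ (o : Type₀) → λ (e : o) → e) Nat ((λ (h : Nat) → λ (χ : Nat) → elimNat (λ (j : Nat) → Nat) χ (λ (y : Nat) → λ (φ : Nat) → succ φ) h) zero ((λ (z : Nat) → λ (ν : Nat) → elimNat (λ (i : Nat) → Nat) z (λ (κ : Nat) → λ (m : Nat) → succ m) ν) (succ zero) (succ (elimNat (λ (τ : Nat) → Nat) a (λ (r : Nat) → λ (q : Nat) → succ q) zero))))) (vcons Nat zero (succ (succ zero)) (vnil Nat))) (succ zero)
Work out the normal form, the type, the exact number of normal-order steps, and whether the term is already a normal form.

reduced normal form:
  vcons Nat (succ zero) (succ (succ (succ zero))) (vcons Nat zero (succ (succ zero)) (vnil Nat))
type:
  Vec Nat (succ (succ zero))
normal-order step count: 16
already normal: no
first contracted redex: a beta-redex


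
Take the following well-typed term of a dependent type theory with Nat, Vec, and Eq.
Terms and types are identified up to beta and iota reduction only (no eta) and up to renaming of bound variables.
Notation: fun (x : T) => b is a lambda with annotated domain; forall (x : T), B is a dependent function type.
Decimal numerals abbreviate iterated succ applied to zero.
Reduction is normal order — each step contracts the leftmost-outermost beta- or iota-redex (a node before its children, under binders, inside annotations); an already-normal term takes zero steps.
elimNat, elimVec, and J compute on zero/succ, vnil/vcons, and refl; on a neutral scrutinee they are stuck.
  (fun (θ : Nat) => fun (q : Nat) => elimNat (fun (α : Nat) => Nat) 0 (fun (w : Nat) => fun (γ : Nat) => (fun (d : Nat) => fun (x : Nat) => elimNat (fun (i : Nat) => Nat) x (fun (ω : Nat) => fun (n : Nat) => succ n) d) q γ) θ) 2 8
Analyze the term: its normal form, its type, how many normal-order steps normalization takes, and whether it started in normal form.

reduced normal form:
  16
the term's type:
  Nat
normal-order step count: 63
term was already normal: no
first redex: a beta-redex


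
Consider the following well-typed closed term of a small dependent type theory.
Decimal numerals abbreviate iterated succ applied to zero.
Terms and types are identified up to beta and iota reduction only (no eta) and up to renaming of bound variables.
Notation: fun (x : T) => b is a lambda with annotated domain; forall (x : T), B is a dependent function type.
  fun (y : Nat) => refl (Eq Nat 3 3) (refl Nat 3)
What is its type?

type:
  forall (y : Nat), Eq (Eq Nat 3 3) (refl Nat 3) (refl Nat 3)


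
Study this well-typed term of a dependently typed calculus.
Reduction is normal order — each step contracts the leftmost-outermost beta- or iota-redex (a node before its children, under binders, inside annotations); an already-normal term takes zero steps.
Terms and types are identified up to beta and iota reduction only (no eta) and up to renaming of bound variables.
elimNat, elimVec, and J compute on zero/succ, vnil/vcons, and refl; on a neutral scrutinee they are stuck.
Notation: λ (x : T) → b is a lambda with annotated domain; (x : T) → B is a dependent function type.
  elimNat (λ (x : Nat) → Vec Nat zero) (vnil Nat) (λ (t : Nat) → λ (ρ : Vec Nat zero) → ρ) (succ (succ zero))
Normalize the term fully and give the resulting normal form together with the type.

reduced normal form:
  vnil Nat
type:
  Vec Nat zero


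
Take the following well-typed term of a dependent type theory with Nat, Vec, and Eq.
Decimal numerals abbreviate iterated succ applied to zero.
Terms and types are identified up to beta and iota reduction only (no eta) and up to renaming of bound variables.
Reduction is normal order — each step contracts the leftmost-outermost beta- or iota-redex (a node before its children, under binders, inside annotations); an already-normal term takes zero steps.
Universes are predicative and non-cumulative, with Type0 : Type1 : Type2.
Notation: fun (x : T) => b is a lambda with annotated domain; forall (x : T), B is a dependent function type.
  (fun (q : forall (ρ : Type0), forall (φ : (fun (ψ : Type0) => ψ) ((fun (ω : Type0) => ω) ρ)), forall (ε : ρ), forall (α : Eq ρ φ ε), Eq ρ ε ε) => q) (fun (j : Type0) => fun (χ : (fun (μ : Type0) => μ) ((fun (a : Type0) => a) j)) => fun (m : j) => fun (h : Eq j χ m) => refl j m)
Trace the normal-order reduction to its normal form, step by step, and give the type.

reduction (normal order):
  (fun (q : forall (ρ : Type0), forall (φ : (fun (ψ : Type0) => ψ) ((fun (ω : Type0) => ω) ρ)), forall (ε : ρ), forall (α : Eq ρ φ ε), Eq ρ ε ε) => q) (fun (j : Type0) => fun (χ : (fun (μ : Type0) => μ) ((fun (a : Type0) => a) j)) => fun (m : j) => fun (h : Eq j χ m) => refl j m)
  ~> fun (q : Type0) => fun (ρ : (fun (φ : Type0) => φ) ((fun (ψ : Type0) => ψ) q)) => fun (ω : q) => fun (ε : Eq q ρ ω) => refl q ω
  ~> fun (q : Type0) => fun (ρ : (fun (φ : Type0) => φ) q) => fun (ψ : q) => fun (ω : Eq q ρ ψ) => refl q ψ
  ~> fun (q : Type0) => fun (ρ : q) => fun (φ : q) => fun (ψ : Eq q ρ φ) => refl q φ
the term's type:
  forall (q : Type0), forall (ρ : q), forall (φ : q), forall (ψ : Eq q ρ φ), Eq q φ φ


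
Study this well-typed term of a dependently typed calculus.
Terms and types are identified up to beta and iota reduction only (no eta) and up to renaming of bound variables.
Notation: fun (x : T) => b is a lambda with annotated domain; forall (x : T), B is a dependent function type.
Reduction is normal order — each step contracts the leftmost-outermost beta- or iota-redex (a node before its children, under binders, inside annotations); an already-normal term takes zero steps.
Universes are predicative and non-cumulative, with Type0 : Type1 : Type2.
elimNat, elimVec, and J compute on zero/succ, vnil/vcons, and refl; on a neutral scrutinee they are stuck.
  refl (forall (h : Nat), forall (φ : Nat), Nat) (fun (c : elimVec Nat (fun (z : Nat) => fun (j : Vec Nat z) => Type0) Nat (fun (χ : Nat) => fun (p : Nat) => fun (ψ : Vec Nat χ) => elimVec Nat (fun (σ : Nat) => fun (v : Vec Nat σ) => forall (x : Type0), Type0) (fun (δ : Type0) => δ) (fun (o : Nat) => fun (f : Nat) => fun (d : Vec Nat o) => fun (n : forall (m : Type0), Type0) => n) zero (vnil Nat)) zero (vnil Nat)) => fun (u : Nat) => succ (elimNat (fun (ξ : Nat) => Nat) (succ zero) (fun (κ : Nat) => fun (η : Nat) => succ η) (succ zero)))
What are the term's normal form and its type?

normal form:
  refl (forall (h : Nat), forall (φ : Nat), Nat) (fun (c : Nat) => fun (z : Nat) => succ (succ (succ zero)))
the term's type:
  Eq (forall (h : Nat), forall (φ : Nat), Nat) (fun (c : Nat) => fun (z : Nat) => succ (succ (succ zero))) (fun (j : Nat) => fun (χ : Nat) => succ (succ (succ zero)))
observation: 5 normal-order steps separate the term from its normal form.


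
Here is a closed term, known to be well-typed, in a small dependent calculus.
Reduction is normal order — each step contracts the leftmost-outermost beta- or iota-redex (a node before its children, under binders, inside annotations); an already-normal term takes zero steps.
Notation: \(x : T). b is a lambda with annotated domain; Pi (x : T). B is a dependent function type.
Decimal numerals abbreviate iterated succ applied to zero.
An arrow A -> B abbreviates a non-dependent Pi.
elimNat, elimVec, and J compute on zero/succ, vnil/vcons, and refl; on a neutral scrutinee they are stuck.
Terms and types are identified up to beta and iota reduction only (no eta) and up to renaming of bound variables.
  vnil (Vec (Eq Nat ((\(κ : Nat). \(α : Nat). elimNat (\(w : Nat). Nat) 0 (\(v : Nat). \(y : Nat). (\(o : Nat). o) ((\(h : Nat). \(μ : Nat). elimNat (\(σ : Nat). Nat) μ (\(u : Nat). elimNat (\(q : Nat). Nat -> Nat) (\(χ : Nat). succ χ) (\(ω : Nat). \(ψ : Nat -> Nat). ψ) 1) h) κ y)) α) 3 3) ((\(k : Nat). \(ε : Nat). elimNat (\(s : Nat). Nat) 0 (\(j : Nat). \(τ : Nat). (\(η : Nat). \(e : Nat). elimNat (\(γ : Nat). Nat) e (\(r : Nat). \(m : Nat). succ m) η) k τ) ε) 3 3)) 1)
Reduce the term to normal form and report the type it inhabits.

reduced normal form:
  vnil (Vec (Eq Nat 9 9) 1)
type:
  Vec (Vec (Eq Nat 9 9) 1) 0
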